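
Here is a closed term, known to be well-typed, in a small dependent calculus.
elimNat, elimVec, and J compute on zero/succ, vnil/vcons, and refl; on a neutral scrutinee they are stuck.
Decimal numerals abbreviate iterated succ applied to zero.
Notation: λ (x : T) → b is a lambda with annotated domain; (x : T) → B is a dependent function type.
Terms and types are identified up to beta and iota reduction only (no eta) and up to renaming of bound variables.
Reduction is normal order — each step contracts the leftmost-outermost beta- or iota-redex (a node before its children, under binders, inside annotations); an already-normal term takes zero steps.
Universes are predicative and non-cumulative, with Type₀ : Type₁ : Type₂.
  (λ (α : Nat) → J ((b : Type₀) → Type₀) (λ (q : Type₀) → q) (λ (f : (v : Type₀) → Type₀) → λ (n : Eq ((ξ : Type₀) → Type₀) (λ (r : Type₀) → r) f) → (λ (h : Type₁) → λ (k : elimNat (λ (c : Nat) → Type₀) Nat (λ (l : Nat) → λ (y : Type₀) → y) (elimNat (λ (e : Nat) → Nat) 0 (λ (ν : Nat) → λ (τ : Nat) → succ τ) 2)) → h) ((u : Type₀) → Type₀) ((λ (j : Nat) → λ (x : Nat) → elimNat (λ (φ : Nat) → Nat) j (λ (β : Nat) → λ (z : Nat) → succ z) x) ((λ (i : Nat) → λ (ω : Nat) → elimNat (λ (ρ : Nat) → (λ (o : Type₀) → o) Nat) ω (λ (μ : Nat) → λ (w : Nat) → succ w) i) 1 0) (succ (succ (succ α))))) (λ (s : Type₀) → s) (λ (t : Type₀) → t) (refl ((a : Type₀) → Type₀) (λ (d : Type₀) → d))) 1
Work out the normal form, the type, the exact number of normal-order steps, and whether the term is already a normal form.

reduced normal form:
  λ (α : Type₀) → α
the term's type:
  (α : Type₀) → Type₀
reduction steps (normal order): 2
started in normal form: no
first redex: a beta-redex


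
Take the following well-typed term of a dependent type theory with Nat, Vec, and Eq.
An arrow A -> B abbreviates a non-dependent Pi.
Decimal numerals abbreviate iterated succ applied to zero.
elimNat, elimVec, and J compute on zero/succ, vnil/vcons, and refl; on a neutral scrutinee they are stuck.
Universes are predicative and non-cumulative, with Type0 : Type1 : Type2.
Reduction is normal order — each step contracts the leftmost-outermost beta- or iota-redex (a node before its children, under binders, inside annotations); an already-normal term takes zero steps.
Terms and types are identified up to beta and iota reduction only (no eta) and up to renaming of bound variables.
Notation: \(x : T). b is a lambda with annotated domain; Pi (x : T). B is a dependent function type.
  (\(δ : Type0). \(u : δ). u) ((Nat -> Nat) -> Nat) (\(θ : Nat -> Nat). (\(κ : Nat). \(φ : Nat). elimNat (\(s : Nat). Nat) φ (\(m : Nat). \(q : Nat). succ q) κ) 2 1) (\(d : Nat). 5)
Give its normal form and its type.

normal form:
  3
the term's type:
  Nat


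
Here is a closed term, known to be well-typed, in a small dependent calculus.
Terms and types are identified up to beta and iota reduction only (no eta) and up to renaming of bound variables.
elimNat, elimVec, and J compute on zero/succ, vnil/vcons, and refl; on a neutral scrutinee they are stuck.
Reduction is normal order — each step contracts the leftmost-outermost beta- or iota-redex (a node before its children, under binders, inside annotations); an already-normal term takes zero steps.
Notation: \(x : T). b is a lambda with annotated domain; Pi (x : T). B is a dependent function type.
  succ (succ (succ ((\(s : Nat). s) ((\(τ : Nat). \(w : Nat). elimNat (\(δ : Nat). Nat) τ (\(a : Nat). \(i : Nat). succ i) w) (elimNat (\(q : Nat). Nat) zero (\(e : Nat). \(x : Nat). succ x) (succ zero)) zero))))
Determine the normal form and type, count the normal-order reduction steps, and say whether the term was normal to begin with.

resulting normal form:
  succ (succ (succ (succ zero)))
inferred type:
  Nat
reduction steps (normal order): 8
started in normal form: no
first contracted redex: a beta-redex


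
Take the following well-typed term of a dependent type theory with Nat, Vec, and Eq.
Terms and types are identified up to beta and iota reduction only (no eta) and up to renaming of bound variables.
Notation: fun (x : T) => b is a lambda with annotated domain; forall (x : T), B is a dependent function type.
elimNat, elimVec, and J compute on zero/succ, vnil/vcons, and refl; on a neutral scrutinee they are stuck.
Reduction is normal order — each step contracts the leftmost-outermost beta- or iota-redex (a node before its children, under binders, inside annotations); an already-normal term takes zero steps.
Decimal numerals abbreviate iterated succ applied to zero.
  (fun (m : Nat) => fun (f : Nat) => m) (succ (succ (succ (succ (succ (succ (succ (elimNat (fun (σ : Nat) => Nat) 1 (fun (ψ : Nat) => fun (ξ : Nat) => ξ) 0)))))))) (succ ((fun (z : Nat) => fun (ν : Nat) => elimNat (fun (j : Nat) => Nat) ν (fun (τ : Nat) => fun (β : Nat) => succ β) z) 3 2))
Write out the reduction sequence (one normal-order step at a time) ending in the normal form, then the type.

normal-order reduction sequence:
  (fun (m : Nat) => fun (f : Nat) => m) (succ (succ (succ (succ (succ (succ (succ (elimNat (fun (σ : Nat) => Nat) 1 (fun (ψ : Nat) => fun (ξ : Nat) => ξ) 0)))))))) (succ ((fun (z : Nat) => fun (ν : Nat) => elimNat (fun (j : Nat) => Nat) ν (fun (τ : Nat) => fun (β : Nat) => succ β) z) 3 2))
  ~> (fun (m : Nat) => succ (succ (succ (succ (succ (succ (succ (elimNat (fun (f : Nat) => Nat) 1 (fun (σ : Nat) => fun (ψ : Nat) => ψ) 0)))))))) (succ ((fun (ξ : Nat) => fun (z : Nat) => elimNat (fun (ν : Nat) => Nat) z (fun (j : Nat) => fun (τ : Nat) => succ τ) ξ) 3 2))
  ~> succ (succ (succ (succ (succ (succ (succ (elimNat (fun (m : Nat) => Nat) 1 (fun (f : Nat) => fun (σ : Nat) => σ) 0)))))))
  ~> 8
the term's type:
  Nat


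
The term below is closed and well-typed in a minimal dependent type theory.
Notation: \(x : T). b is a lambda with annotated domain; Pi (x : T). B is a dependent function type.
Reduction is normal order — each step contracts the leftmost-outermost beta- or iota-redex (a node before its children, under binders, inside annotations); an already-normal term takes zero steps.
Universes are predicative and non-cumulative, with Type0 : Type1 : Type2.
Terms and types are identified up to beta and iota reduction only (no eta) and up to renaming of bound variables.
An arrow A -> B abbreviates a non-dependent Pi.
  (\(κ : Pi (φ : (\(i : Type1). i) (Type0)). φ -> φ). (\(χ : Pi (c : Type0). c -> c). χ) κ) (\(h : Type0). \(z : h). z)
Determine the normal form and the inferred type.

normal form:
  \(κ : Type0). \(φ : κ). φ
inferred type:
  Pi (κ : Type0). κ -> κ
observation: normalization takes exactly 2 steps under the normal-order strategy.


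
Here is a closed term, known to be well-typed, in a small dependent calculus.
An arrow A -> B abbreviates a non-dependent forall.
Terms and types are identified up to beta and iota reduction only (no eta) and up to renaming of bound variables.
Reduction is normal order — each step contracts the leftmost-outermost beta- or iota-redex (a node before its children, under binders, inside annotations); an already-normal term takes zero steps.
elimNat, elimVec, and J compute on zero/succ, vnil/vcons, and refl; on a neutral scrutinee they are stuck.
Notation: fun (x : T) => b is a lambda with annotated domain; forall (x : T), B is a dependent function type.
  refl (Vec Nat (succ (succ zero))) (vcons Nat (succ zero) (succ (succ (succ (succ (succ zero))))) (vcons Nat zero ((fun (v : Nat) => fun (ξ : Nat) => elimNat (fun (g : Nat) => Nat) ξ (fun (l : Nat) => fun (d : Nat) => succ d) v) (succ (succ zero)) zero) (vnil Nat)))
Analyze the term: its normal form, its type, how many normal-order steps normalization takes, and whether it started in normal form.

resulting normal form:
  refl (Vec Nat (succ (succ zero))) (vcons Nat (succ zero) (succ (succ (succ (succ (succ zero))))) (vcons Nat zero (succ (succ zero)) (vnil Nat)))
inferred type:
  Eq (Vec Nat (succ (succ zero))) (vcons Nat (succ zero) (succ (succ (succ (succ (succ zero))))) (vcons Nat zero (succ (succ zero)) (vnil Nat))) (vcons Nat (succ zero) (succ (succ (succ (succ (succ zero))))) (vcons Nat zero (succ (succ zero)) (vnil Nat)))
normal-order step count: 9
term was already normal: no
first redex: a beta-redex


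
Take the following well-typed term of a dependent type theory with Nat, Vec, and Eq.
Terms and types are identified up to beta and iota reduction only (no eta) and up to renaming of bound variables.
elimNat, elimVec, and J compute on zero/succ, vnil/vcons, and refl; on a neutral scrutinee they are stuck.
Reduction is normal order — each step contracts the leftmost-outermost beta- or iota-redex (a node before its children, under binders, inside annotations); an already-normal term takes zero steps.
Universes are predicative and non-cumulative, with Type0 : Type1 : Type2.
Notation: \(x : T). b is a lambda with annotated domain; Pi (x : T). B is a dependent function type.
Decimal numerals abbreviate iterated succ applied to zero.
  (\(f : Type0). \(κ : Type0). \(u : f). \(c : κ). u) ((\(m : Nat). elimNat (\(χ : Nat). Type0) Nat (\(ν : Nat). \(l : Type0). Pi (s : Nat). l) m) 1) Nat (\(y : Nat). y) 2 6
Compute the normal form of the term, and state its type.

reduced normal form:
  6
type:
  Nat
observation: contracting a beta-redex first, the term normalizes in 5 steps.


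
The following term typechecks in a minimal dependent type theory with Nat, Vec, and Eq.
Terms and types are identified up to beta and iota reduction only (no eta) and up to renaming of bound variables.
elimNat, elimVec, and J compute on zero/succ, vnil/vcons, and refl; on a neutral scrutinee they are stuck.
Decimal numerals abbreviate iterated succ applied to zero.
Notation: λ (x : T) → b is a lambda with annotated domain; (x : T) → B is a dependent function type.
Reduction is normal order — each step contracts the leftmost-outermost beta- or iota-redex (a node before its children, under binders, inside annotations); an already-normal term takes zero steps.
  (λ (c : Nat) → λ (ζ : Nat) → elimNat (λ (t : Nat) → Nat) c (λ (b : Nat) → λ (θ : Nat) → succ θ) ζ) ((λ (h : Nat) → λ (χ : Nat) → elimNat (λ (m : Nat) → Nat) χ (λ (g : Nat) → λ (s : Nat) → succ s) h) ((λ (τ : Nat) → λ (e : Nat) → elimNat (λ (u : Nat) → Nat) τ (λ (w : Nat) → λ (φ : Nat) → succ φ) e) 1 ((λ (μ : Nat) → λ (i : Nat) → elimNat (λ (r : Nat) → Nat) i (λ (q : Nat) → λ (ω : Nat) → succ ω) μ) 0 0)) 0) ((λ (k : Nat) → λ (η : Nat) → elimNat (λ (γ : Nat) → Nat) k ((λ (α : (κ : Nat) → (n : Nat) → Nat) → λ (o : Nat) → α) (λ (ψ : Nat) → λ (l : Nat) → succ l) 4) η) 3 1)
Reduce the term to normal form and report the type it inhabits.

resulting normal form:
  5
the term's type:
  Nat
observation: 35 normal-order steps separate the term from its normal form.


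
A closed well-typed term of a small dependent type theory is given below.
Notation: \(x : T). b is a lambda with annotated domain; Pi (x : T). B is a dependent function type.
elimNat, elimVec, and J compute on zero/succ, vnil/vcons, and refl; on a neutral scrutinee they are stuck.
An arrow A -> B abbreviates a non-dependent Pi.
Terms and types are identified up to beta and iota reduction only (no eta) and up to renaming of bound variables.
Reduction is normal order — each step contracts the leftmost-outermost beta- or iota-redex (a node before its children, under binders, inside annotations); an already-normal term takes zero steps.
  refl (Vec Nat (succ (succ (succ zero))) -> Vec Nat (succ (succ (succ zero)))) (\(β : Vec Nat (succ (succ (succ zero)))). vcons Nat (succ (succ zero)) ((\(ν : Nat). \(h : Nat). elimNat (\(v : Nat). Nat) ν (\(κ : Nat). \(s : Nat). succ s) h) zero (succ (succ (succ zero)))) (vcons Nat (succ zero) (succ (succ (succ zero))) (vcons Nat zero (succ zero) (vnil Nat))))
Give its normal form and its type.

reduced normal form:
  refl (Vec Nat (succ (succ (succ zero))) -> Vec Nat (succ (succ (succ zero)))) (\(β : Vec Nat (succ (succ (succ zero)))). vcons Nat (succ (succ zero)) (succ (succ (succ zero))) (vcons Nat (succ zero) (succ (succ (succ zero))) (vcons Nat zero (succ zero) (vnil Nat))))
the term's type:
  Eq (Vec Nat (succ (succ (succ zero))) -> Vec Nat (succ (succ (succ zero)))) (\(β : Vec Nat (succ (succ (succ zero)))). vcons Nat (succ (succ zero)) (succ (succ (succ zero))) (vcons Nat (succ zero) (succ (succ (succ zero))) (vcons Nat zero (succ zero) (vnil Nat)))) (\(ν : Vec Nat (succ (succ (succ zero)))). vcons Nat (succ (succ zero)) (succ (succ (succ zero))) (vcons Nat (succ zero) (succ (succ (succ zero))) (vcons Nat zero (succ zero) (vnil Nat))))
observation: normalization takes exactly 12 steps under the normal-order strategy.


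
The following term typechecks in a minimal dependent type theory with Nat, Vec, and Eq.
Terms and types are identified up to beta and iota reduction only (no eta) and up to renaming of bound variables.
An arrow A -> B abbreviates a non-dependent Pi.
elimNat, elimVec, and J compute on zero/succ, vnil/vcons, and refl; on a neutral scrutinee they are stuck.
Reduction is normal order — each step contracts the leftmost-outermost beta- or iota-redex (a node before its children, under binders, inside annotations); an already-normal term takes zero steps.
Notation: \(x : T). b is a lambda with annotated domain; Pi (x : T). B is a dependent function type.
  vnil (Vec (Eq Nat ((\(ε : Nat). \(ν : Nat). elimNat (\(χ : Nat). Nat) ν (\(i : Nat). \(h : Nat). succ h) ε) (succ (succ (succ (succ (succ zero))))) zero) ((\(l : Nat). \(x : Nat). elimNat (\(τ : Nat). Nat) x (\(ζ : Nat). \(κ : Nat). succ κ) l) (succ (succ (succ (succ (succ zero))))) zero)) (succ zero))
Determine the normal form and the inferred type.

reduced normal form:
  vnil (Vec (Eq Nat (succ (succ (succ (succ (succ zero))))) (succ (succ (succ (succ (succ zero)))))) (succ zero))
type:
  Vec (Vec (Eq Nat (succ (succ (succ (succ (succ zero))))) (succ (succ (succ (succ (succ zero)))))) (succ zero)) zero
observation: 36 normal-order steps separate the term from its normal form.


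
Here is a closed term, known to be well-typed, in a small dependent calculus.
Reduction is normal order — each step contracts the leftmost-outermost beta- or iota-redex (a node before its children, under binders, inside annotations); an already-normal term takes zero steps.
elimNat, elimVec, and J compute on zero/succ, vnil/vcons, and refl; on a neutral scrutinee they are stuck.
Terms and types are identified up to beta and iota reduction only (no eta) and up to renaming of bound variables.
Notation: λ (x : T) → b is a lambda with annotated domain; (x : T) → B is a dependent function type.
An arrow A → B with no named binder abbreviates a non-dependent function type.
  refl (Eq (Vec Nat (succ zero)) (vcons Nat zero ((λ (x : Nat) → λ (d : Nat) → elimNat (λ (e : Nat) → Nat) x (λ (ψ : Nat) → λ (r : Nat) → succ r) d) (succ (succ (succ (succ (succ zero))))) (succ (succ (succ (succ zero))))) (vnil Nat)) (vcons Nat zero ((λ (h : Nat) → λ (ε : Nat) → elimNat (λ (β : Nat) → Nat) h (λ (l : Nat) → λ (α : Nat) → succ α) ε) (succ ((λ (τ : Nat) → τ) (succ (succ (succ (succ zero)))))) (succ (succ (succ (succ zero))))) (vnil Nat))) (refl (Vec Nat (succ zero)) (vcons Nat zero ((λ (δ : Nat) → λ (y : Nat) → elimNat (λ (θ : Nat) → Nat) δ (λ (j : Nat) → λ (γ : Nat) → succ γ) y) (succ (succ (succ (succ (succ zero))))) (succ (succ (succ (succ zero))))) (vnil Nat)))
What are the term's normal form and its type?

normal form:
  refl (Eq (Vec Nat (succ zero)) (vcons Nat zero (succ (succ (succ (succ (succ (succ (succ (succ (succ zero))))))))) (vnil Nat)) (vcons Nat zero (succ (succ (succ (succ (succ (succ (succ (succ (succ zero))))))))) (vnil Nat))) (refl (Vec Nat (succ zero)) (vcons Nat zero (succ (succ (succ (succ (succ (succ (succ (succ (succ zero))))))))) (vnil Nat)))
inferred type:
  Eq (Eq (Vec Nat (succ zero)) (vcons Nat zero (succ (succ (succ (succ (succ (succ (succ (succ (succ zero))))))))) (vnil Nat)) (vcons Nat zero (succ (succ (succ (succ (succ (succ (succ (succ (succ zero))))))))) (vnil Nat))) (refl (Vec Nat (succ zero)) (vcons Nat zero (succ (succ (succ (succ (succ (succ (succ (succ (succ zero))))))))) (vnil Nat))) (refl (Vec Nat (succ zero)) (vcons Nat zero (succ (succ (succ (succ (succ (succ (succ (succ (succ zero))))))))) (vnil Nat)))


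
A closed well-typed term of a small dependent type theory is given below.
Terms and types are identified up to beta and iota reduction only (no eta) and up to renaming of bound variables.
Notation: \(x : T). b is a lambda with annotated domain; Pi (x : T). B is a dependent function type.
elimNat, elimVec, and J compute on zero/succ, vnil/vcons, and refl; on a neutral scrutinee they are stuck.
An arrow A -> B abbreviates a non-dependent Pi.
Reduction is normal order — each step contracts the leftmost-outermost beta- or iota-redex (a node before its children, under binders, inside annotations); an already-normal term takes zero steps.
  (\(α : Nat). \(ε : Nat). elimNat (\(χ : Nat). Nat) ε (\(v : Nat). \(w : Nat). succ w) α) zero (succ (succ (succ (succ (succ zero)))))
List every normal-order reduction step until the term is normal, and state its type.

normal-order reduction sequence:
  (\(α : Nat). \(ε : Nat). elimNat (\(χ : Nat). Nat) ε (\(v : Nat). \(w : Nat). succ w) α) zero (succ (succ (succ (succ (succ zero)))))
  ~> (\(α : Nat). elimNat (\(ε : Nat). Nat) α (\(χ : Nat). \(v : Nat). succ v) zero) (succ (succ (succ (succ (succ zero)))))
  ~> elimNat (\(α : Nat). Nat) (succ (succ (succ (succ (succ zero))))) (\(ε : Nat). \(χ : Nat). succ χ) zero
  ~> succ (succ (succ (succ (succ zero))))
the term's type:
  Nat


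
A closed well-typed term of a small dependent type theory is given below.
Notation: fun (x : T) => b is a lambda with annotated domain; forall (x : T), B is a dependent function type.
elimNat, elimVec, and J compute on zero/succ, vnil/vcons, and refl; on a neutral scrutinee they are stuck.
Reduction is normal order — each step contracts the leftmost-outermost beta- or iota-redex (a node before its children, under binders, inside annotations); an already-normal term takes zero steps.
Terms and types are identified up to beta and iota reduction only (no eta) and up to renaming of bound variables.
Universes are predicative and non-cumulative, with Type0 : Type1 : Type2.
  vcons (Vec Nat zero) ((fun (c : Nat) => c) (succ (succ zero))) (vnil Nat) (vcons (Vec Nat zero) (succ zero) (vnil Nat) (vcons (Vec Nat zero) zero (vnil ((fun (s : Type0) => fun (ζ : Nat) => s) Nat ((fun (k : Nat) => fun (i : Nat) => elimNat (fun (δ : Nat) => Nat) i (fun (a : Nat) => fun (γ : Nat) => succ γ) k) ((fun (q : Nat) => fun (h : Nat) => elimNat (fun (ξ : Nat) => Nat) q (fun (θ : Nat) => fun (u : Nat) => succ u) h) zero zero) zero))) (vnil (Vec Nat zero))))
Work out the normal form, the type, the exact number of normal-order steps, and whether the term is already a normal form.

reduced normal form:
  vcons (Vec Nat zero) (succ (succ zero)) (vnil Nat) (vcons (Vec Nat zero) (succ zero) (vnil Nat) (vcons (Vec Nat zero) zero (vnil Nat) (vnil (Vec Nat zero))))
type:
  Vec (Vec Nat zero) (succ (succ (succ zero)))
normal-order step count: 3
term was already normal: no
first contracted redex: a beta-redex


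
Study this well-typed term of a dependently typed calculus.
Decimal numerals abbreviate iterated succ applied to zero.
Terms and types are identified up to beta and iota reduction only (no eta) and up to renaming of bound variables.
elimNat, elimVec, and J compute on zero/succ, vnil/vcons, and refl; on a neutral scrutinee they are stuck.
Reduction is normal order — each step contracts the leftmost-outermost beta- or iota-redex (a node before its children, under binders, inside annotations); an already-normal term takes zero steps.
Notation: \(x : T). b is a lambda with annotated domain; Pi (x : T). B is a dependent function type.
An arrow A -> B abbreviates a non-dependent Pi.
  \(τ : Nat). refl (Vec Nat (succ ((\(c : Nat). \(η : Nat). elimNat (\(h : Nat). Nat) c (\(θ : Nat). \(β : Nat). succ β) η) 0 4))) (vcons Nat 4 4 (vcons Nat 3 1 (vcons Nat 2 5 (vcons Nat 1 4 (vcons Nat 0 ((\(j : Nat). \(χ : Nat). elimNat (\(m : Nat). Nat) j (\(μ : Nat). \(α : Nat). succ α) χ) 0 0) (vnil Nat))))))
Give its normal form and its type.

reduced normal form:
  \(τ : Nat). refl (Vec Nat 5) (vcons Nat 4 4 (vcons Nat 3 1 (vcons Nat 2 5 (vcons Nat 1 4 (vcons Nat 0 0 (vnil Nat))))))
type:
  Nat -> Eq (Vec Nat 5) (vcons Nat 4 4 (vcons Nat 3 1 (vcons Nat 2 5 (vcons Nat 1 4 (vcons Nat 0 0 (vnil Nat)))))) (vcons Nat 4 4 (vcons Nat 3 1 (vcons Nat 2 5 (vcons Nat 1 4 (vcons Nat 0 0 (vnil Nat))))))


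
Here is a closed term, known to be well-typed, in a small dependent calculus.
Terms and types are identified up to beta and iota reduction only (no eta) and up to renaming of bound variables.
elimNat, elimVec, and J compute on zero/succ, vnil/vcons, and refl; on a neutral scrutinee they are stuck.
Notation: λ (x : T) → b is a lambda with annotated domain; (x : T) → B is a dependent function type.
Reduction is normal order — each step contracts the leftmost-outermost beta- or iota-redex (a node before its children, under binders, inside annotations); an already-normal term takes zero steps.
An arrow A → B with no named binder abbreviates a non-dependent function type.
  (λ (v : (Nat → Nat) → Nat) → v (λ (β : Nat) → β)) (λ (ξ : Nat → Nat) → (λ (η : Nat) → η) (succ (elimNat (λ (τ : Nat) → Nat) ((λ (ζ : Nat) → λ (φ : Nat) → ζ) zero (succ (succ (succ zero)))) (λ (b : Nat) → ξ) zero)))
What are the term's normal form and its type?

resulting normal form:
  succ zero
inferred type:
  Nat
observation: 6 normal-order steps normalize the term, beginning with a beta-redex.


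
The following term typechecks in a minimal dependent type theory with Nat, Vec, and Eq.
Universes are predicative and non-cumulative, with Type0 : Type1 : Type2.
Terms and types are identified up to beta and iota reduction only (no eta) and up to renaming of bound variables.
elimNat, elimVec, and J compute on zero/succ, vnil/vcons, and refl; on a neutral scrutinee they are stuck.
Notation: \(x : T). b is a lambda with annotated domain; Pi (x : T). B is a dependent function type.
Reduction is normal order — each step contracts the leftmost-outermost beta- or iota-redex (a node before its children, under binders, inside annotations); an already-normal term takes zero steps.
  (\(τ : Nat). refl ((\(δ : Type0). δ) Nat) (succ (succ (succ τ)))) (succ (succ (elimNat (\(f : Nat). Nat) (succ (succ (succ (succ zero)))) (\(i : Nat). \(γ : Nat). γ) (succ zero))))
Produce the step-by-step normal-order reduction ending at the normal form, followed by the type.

reduction (normal order):
  (\(τ : Nat). refl ((\(δ : Type0). δ) Nat) (succ (succ (succ τ)))) (succ (succ (elimNat (\(f : Nat). Nat) (succ (succ (succ (succ zero)))) (\(i : Nat). \(γ : Nat). γ) (succ zero))))
  ~> refl ((\(τ : Type0). τ) Nat) (succ (succ (succ (succ (succ (elimNat (\(δ : Nat). Nat) (succ (succ (succ (succ zero)))) (\(f : Nat). \(i : Nat). i) (succ zero)))))))
  ~> refl Nat (succ (succ (succ (succ (succ (elimNat (\(τ : Nat). Nat) (succ (succ (succ (succ zero)))) (\(δ : Nat). \(f : Nat). f) (succ zero)))))))
  ~> refl Nat (succ (succ (succ (succ (succ ((\(τ : Nat). \(δ : Nat). δ) zero (elimNat (\(f : Nat). Nat) (succ (succ (succ (succ zero)))) (\(i : Nat). \(γ : Nat). γ) zero)))))))
  ~> refl Nat (succ (succ (succ (succ (succ ((\(τ : Nat). τ) (elimNat (\(δ : Nat). Nat) (succ (succ (succ (succ zero)))) (\(f : Nat). \(i : Nat). i) zero)))))))
  ~> refl Nat (succ (succ (succ (succ (succ (elimNat (\(τ : Nat). Nat) (succ (succ (succ (succ zero)))) (\(δ : Nat). \(f : Nat). f) zero))))))
  ~> refl Nat (succ (succ (succ (succ (succ (succ (succ (succ (succ zero)))))))))
inferred type:
  Eq Nat (succ (succ (succ (succ (succ (succ (succ (succ (succ zero))))))))) (succ (succ (succ (succ (succ (succ (succ (succ (succ zero)))))))))


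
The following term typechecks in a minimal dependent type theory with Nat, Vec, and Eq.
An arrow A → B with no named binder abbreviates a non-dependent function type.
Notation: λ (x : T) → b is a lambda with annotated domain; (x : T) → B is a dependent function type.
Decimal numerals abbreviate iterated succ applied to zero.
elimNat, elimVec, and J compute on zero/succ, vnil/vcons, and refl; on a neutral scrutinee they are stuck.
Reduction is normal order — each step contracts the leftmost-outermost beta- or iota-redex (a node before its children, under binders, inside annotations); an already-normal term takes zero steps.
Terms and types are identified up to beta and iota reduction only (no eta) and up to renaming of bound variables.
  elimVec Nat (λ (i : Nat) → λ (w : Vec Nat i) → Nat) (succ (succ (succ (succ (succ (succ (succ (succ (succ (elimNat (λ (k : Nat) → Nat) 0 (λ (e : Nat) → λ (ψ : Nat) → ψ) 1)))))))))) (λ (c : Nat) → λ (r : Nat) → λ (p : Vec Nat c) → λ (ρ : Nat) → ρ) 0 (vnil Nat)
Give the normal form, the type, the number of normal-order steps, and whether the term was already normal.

resulting normal form:
  9
the term's type:
  Nat
reduction steps (normal order): 5
term was already normal: no
first redex: an elimVec iota-redex


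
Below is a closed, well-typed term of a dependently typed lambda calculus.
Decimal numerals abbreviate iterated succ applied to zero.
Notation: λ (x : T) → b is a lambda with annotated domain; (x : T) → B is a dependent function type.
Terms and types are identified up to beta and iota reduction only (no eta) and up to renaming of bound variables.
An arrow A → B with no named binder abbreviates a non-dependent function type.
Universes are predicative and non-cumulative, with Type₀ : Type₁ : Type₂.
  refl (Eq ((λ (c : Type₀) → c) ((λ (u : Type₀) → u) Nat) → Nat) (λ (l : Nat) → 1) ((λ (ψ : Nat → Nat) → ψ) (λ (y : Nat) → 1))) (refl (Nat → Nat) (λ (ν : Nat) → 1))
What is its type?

type:
  Eq (Eq (Nat → Nat) (λ (c : Nat) → 1) (λ (u : Nat) → 1)) (refl (Nat → Nat) (λ (l : Nat) → 1)) (refl (Nat → Nat) (λ (ψ : Nat) → 1))


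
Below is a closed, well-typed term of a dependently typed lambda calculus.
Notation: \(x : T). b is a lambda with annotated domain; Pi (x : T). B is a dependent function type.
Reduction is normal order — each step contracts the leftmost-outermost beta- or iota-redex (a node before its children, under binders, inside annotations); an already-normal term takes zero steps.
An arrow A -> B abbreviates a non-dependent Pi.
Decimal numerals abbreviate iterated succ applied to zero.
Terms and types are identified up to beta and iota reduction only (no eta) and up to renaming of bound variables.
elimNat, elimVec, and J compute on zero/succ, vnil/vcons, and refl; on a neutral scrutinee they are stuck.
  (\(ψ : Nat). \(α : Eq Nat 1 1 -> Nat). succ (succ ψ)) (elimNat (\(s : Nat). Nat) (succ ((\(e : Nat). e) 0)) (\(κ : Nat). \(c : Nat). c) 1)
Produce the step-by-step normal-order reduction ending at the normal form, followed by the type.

reduction (normal order):
  (\(ψ : Nat). \(α : Eq Nat 1 1 -> Nat). succ (succ ψ)) (elimNat (\(s : Nat). Nat) (succ ((\(e : Nat). e) 0)) (\(κ : Nat). \(c : Nat). c) 1)
  ~> \(ψ : Eq Nat 1 1 -> Nat). succ (succ (elimNat (\(α : Nat). Nat) (succ ((\(s : Nat). s) 0)) (\(e : Nat). \(κ : Nat). κ) 1))
  ~> \(ψ : Eq Nat 1 1 -> Nat). succ (succ ((\(α : Nat). \(s : Nat). s) 0 (elimNat (\(e : Nat). Nat) (succ ((\(κ : Nat). κ) 0)) (\(c : Nat). \(ρ : Nat). ρ) 0)))
  ~> \(ψ : Eq Nat 1 1 -> Nat). succ (succ ((\(α : Nat). α) (elimNat (\(s : Nat). Nat) (succ ((\(e : Nat). e) 0)) (\(κ : Nat). \(c : Nat). c) 0)))
  ~> \(ψ : Eq Nat 1 1 -> Nat). succ (succ (elimNat (\(α : Nat). Nat) (succ ((\(s : Nat). s) 0)) (\(e : Nat). \(κ : Nat). κ) 0))
  ~> \(ψ : Eq Nat 1 1 -> Nat). succ (succ (succ ((\(α : Nat). α) 0)))
  ~> \(ψ : Eq Nat 1 1 -> Nat). 3
inferred type:
  (Eq Nat 1 1 -> Nat) -> Nat


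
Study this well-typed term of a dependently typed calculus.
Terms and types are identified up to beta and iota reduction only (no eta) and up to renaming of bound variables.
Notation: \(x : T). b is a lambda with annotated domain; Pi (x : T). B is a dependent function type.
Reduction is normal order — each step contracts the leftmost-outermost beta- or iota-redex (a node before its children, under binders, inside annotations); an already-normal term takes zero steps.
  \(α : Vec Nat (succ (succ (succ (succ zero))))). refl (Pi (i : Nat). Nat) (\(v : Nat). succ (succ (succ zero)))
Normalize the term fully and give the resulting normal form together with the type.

normal form:
  \(α : Vec Nat (succ (succ (succ (succ zero))))). refl (Pi (i : Nat). Nat) (\(v : Nat). succ (succ (succ zero)))
the term's type:
  Pi (α : Vec Nat (succ (succ (succ (succ zero))))). Eq (Pi (i : Nat). Nat) (\(v : Nat). succ (succ (succ zero))) (\(e : Nat). succ (succ (succ zero)))
observation: the term is already in normal form.


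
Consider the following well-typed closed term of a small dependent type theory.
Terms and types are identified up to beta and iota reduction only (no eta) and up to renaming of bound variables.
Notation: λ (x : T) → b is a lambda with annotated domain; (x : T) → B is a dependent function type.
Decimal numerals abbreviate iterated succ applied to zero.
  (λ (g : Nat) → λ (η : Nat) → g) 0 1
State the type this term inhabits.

inferred type:
  Nat


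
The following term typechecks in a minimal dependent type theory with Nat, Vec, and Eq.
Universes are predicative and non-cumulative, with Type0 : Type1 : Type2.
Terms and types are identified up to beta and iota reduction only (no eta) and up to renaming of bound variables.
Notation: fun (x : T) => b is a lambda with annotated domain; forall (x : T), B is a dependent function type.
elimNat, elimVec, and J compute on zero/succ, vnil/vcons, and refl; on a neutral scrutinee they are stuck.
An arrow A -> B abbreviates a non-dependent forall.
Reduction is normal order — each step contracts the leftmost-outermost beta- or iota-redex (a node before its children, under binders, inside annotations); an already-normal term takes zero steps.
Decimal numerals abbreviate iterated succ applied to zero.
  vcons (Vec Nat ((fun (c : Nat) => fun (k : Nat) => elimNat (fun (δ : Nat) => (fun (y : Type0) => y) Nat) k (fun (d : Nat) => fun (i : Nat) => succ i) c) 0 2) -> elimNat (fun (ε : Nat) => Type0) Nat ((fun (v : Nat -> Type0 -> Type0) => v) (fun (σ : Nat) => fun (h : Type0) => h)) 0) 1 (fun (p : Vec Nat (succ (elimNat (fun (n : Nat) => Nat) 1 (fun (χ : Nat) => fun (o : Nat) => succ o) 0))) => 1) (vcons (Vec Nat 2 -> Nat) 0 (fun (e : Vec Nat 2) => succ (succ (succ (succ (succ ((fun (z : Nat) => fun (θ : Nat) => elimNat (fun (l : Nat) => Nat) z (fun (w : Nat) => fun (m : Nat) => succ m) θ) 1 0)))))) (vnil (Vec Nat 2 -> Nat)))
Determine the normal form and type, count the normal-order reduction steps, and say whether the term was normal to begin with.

reduced normal form:
  vcons (Vec Nat 2 -> Nat) 1 (fun (c : Vec Nat 2) => 1) (vcons (Vec Nat 2 -> Nat) 0 (fun (k : Vec Nat 2) => 6) (vnil (Vec Nat 2 -> Nat)))
the term's type:
  Vec (Vec Nat 2 -> Nat) 2
steps to reach normal form (normal order): 8
term was already normal: no
first contracted redex: a beta-redex


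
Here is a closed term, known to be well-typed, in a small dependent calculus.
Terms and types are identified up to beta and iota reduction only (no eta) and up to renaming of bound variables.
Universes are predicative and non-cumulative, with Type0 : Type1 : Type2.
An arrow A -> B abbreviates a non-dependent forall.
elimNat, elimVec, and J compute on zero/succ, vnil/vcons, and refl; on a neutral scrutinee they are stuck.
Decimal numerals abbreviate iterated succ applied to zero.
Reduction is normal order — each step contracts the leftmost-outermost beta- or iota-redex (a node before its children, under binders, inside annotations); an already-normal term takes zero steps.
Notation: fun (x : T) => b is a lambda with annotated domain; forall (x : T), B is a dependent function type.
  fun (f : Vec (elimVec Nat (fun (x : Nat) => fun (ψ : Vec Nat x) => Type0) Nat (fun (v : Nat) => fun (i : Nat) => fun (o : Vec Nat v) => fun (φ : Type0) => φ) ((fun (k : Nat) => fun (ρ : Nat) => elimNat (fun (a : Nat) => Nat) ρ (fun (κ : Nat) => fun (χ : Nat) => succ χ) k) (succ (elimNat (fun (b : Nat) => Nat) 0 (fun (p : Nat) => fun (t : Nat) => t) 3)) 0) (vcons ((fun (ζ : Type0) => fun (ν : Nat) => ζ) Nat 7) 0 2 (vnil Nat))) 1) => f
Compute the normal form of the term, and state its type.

resulting normal form:
  fun (f : Vec Nat 1) => f
type:
  Vec Nat 1 -> Vec Nat 1
observation: the term reaches its normal form after 6 normal-order steps.


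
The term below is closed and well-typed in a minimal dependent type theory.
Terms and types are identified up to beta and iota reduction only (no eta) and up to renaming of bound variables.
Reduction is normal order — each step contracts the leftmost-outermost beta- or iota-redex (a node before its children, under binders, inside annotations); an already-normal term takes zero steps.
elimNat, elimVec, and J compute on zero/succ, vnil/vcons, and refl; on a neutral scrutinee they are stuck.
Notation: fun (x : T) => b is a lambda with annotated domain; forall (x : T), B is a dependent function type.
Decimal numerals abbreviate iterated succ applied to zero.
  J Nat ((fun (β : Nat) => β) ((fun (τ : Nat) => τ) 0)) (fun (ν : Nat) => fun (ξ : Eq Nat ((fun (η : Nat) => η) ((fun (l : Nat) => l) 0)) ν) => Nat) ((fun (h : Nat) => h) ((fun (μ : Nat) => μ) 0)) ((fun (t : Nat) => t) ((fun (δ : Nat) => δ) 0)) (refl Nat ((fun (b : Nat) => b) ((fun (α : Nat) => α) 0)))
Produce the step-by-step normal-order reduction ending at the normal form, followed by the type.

normal-order reduction:
  J Nat ((fun (β : Nat) => β) ((fun (τ : Nat) => τ) 0)) (fun (ν : Nat) => fun (ξ : Eq Nat ((fun (η : Nat) => η) ((fun (l : Nat) => l) 0)) ν) => Nat) ((fun (h : Nat) => h) ((fun (μ : Nat) => μ) 0)) ((fun (t : Nat) => t) ((fun (δ : Nat) => δ) 0)) (refl Nat ((fun (b : Nat) => b) ((fun (α : Nat) => α) 0)))
  ~> (fun (β : Nat) => β) ((fun (τ : Nat) => τ) 0)
  ~> (fun (β : Nat) => β) 0
  ~> 0
the term's type:
  Nat


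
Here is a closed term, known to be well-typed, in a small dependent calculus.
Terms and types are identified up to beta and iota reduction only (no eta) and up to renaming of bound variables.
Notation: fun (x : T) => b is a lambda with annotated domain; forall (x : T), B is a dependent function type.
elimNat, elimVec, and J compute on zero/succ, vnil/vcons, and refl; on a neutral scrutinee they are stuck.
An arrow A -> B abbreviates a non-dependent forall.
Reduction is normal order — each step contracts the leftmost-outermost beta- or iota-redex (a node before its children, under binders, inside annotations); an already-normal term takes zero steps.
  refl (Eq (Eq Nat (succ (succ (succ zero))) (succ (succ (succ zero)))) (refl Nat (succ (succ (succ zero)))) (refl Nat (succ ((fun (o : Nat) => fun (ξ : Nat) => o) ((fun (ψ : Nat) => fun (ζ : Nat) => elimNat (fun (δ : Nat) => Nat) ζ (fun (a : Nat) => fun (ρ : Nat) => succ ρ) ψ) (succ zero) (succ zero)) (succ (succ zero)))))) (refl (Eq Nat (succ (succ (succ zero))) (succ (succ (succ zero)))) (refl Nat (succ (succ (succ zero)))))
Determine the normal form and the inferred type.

resulting normal form:
  refl (Eq (Eq Nat (succ (succ (succ zero))) (succ (succ (succ zero)))) (refl Nat (succ (succ (succ zero)))) (refl Nat (succ (succ (succ zero))))) (refl (Eq Nat (succ (succ (succ zero))) (succ (succ (succ zero)))) (refl Nat (succ (succ (succ zero)))))
type:
  Eq (Eq (Eq Nat (succ (succ (succ zero))) (succ (succ (succ zero)))) (refl Nat (succ (succ (succ zero)))) (refl Nat (succ (succ (succ zero))))) (refl (Eq Nat (succ (succ (succ zero))) (succ (succ (succ zero)))) (refl Nat (succ (succ (succ zero))))) (refl (Eq Nat (succ (succ (succ zero))) (succ (succ (succ zero)))) (refl Nat (succ (succ (succ zero)))))


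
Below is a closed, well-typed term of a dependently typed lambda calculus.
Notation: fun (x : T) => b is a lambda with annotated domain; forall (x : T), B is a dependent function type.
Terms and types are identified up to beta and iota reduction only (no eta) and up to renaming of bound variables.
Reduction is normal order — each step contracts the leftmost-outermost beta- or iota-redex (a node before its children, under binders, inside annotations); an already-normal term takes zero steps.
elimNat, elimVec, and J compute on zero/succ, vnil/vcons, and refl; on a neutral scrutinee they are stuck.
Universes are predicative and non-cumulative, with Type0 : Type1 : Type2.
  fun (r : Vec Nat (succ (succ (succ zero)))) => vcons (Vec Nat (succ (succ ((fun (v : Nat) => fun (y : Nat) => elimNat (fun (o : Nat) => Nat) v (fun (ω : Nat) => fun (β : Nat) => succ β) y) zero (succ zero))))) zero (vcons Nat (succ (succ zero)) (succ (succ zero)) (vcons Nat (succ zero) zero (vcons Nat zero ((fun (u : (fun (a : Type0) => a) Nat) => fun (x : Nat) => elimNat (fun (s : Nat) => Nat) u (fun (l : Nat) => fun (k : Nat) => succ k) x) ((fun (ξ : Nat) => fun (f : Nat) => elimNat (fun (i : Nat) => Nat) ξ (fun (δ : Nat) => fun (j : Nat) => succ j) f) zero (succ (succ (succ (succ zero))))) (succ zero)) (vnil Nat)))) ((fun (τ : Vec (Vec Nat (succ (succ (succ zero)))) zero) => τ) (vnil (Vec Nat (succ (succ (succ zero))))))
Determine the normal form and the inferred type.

normal form:
  fun (r : Vec Nat (succ (succ (succ zero)))) => vcons (Vec Nat (succ (succ (succ zero)))) zero (vcons Nat (succ (succ zero)) (succ (succ zero)) (vcons Nat (succ zero) zero (vcons Nat zero (succ (succ (succ (succ (succ zero))))) (vnil Nat)))) (vnil (Vec Nat (succ (succ (succ zero)))))
type:
  forall (r : Vec Nat (succ (succ (succ zero)))), Vec (Vec Nat (succ (succ (succ zero)))) (succ zero)
observation: the leftmost-outermost redex is a beta-redex, and normalization takes 28 steps.


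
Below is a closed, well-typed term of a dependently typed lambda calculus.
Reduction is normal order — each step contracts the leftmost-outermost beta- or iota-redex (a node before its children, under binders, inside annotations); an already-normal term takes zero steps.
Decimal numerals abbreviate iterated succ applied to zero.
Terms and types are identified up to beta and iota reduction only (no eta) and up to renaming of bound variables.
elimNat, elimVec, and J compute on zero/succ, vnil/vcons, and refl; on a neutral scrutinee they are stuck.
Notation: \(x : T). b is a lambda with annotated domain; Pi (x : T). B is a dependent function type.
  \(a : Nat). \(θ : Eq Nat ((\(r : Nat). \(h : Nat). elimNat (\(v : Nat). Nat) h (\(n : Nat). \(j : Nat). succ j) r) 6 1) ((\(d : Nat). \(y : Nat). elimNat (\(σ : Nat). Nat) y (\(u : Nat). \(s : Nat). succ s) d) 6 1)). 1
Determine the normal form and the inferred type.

resulting normal form:
  \(a : Nat). \(θ : Eq Nat 7 7). 1
inferred type:
  Pi (a : Nat). Pi (θ : Eq Nat 7 7). Nat
observation: the first redex contracted is a beta-redex; the normal form is reached in 42 normal-order steps.


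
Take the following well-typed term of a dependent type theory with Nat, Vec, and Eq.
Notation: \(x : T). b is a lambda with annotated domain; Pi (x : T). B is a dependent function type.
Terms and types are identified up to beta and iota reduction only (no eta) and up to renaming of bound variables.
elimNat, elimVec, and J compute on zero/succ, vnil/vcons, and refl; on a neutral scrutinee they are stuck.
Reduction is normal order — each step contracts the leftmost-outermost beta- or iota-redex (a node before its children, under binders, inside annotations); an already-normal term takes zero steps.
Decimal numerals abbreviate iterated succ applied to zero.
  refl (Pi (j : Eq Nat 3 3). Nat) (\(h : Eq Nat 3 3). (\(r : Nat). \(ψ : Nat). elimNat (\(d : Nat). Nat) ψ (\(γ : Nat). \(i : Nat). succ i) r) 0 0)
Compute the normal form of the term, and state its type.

resulting normal form:
  refl (Pi (j : Eq Nat 3 3). Nat) (\(h : Eq Nat 3 3). 0)
type:
  Eq (Pi (j : Eq Nat 3 3). Nat) (\(h : Eq Nat 3 3). 0) (\(r : Eq Nat 3 3). 0)
observation: 3 normal-order steps separate the term from its normal form.
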